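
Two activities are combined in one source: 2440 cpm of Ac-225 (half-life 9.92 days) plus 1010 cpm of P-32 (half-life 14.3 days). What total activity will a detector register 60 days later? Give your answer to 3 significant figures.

Ac-225: 2440 × (1/2)^(60/9.92) = 2440 × (1/2)^6.0484 ≈ 36.868 cpm.
P-32: 1010 × (1/2)^(60/14.3) = 1010 × (1/2)^4.1958 ≈ 55.114 cpm.
Total = 36.868 + 55.114 ≈ 91.981 cpm.

92.0 cpm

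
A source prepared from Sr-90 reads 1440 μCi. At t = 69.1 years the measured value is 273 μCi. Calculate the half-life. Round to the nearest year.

29 years

A/A₀ = 273/1440 ≈ 0.18958.
n = log₂(5.2747) ≈ 2.3991 half-lives elapsed in 69.1 years.
t½ = 69.1/2.3991 ≈ 28.803 years.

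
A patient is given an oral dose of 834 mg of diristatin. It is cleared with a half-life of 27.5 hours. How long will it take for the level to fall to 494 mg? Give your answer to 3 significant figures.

20.8 hours

Fraction remaining = 494/834 ≈ 0.59233.
n = log₂(834/494) = ln(1.6883)/ln 2 ≈ 0.75554 half-lives.
t = n × t½ = 0.75554 × 27.5 ≈ 20.777 hours.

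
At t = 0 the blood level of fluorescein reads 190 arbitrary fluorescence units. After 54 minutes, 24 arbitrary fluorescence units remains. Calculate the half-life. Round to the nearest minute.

A/A₀ = 24/190 ≈ 0.12632.
n = log₂(7.9167) ≈ 2.9849 half-lives elapsed in 54 minutes.
t½ = 54/2.9849 ≈ 18.091 minutes.

18 minutes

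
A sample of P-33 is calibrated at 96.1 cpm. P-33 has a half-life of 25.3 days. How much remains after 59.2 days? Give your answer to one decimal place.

Number of half-lives: n = 59.2/25.3 ≈ 2.3399.
Remaining = 96.1 × (1/2)^2.3399 = 96.1 × 0.19752 ≈ 18.982 cpm.

19.0 cpm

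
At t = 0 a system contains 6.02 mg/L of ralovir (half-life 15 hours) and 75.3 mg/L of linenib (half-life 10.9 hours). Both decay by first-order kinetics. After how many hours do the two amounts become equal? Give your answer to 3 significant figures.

Set 6.02·(1/2)^(t/15) = 75.3·(1/2)^(t/10.9).
Taking log₂: log₂(6.02/75.3) = t·(1/15 − 1/10.9).
log₂(0.079947) = -3.6448; 1/15 − 1/10.9 = -0.025076.
t = -3.6448 / -0.025076 ≈ 145.35 hours.

145 hours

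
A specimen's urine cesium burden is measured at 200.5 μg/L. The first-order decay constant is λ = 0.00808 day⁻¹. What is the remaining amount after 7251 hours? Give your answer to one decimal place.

t½ = ln 2 / λ = 0.69315 / 0.00808 ≈ 85.786 days.
Convert the elapsed time: 7251 hours = 302.125 days.
Number of half-lives: n = 302.125/85.786 ≈ 3.5219.
Remaining = 200.5 × (1/2)^3.5219 = 200.5 × 0.087059 ≈ 17.455 μg/L.

17.5 μg/L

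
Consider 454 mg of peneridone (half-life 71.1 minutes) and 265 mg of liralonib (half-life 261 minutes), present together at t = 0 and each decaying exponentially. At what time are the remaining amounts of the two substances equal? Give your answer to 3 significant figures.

Set 454·(1/2)^(t/71.1) = 265·(1/2)^(t/261).
Taking log₂: log₂(454/265) = t·(1/71.1 − 1/261).
log₂(1.7132) = 0.7767; 1/71.1 − 1/261 = 0.010233.
t = 0.7767 / 0.010233 ≈ 75.899 minutes.

75.9 minutes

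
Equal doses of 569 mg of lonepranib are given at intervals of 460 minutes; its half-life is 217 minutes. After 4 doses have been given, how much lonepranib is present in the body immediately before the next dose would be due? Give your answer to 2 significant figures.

The 4 doses were given 1840, 1380, 920, 460 minutes ago.
Total = 569·(1/2)^(1840/217) + 569·(1/2)^(1380/217) + 569·(1/2)^(920/217) + 569·(1/2)^(460/217)
      = 1.5944 + 6.9299 + 30.12 + 130.91 ≈ 169.56 mg.

170 mg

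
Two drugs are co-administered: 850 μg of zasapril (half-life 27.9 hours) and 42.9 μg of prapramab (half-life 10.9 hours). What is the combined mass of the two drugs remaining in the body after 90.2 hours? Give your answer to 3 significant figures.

zasapril: 850 × (1/2)^(90.2/27.9) = 850 × (1/2)^3.233 ≈ 90.406 μg.
prapramab: 42.9 × (1/2)^(90.2/10.9) = 42.9 × (1/2)^8.2752 ≈ 0.13847 μg.
Total = 90.406 + 0.13847 ≈ 90.544 μg.

90.5 μg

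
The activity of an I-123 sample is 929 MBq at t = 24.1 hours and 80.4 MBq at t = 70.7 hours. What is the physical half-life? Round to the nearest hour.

13 hours

Over Δt = 70.7 − 24.1 = 46.6 hours, the level fell by a factor of 929/80.4 ≈ 11.555.
n = log₂(11.555) ≈ 3.5304 half-lives, so t½ = 46.6/3.5304 ≈ 13.2 hours.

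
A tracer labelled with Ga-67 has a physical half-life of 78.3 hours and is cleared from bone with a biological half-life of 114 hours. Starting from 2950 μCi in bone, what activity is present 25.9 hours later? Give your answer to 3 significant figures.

2000 μCi

1/t_eff = 1/t_phys + 1/t_biol = 1/78.3 + 1/114 = 0.021543 per hour.
t_eff = 78.3 × 114 / (78.3 + 114) ≈ 46.418 hours.
Remaining = 2950 × (1/2)^(25.9/46.418) = 2950 × (1/2)^0.55797 ≈ 2003.8 μCi.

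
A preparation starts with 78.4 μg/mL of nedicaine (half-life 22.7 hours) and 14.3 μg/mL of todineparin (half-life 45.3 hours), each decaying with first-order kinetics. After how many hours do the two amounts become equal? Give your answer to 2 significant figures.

Set 78.4·(1/2)^(t/22.7) = 14.3·(1/2)^(t/45.3).
Taking log₂: log₂(78.4/14.3) = t·(1/22.7 − 1/45.3).
log₂(5.4825) = 2.4548; 1/22.7 − 1/45.3 = 0.021978.
t = 2.4548 / 0.021978 ≈ 111.7 hours.

110 hours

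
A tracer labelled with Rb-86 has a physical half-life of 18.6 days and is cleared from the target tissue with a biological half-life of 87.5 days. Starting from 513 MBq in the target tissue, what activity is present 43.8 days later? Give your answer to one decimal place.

1/t_eff = 1/t_phys + 1/t_biol = 1/18.6 + 1/87.5 = 0.065192 per day.
t_eff = 18.6 × 87.5 / (18.6 + 87.5) ≈ 15.339 days.
Remaining = 513 × (1/2)^(43.8/15.339) = 513 × (1/2)^2.8554 ≈ 70.885 MBq.

70.9 MBq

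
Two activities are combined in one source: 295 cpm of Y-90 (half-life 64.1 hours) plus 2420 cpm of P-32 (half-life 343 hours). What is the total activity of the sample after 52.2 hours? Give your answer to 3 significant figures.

Y-90: 295 × (1/2)^(52.2/64.1) = 295 × (1/2)^0.81435 ≈ 167.76 cpm.
P-32: 2420 × (1/2)^(52.2/343) = 2420 × (1/2)^0.15219 ≈ 2177.7 cpm.
Total = 167.76 + 2177.7 ≈ 2345.5 cpm.

2350 cpm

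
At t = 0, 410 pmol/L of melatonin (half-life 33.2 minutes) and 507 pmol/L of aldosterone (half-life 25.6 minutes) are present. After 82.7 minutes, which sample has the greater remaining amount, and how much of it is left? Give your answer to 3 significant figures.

melatonin, 72.9 pmol/L

melatonin: 410 × (1/2)^2.491 ≈ 72.934 pmol/L.
aldosterone: 507 × (1/2)^3.2305 ≈ 54.018 pmol/L.
Melatonin has more remaining, at ≈ 72.934 pmol/L.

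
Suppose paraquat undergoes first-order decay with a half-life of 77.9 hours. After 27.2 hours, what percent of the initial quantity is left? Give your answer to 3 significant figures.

n = 27.2/77.9 ≈ 0.34917 half-lives.
Fraction remaining = (1/2)^0.34917 ≈ 0.78504, i.e. 78.504%.

78.5%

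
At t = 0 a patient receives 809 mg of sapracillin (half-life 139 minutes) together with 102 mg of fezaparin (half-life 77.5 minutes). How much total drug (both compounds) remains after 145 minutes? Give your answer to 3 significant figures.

sapracillin: 809 × (1/2)^(145/139) = 809 × (1/2)^1.0432 ≈ 392.58 mg.
fezaparin: 102 × (1/2)^(145/77.5) = 102 × (1/2)^1.871 ≈ 27.886 mg.
Total = 392.58 + 27.886 ≈ 420.46 mg.

420 mg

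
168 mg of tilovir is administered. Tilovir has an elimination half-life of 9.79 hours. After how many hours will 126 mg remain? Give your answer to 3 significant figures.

Fraction remaining = 126/168 ≈ 0.75.
n = log₂(168/126) = ln(1.3333)/ln 2 ≈ 0.41504 half-lives.
t = n × t½ = 0.41504 × 9.79 ≈ 4.0632 hours.

4.06 hours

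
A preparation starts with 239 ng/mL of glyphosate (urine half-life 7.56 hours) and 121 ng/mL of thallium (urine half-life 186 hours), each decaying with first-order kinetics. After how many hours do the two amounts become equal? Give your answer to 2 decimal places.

7.74 hours

Set 239·(1/2)^(t/7.56) = 121·(1/2)^(t/186).
Taking log₂: log₂(239/121) = t·(1/7.56 − 1/186).
log₂(1.9752) = 0.982; 1/7.56 − 1/186 = 0.1269.
t = 0.982 / 0.1269 ≈ 7.7385 hours.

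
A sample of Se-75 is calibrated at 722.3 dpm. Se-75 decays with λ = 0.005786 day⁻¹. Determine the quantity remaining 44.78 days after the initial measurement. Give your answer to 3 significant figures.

t½ = ln 2 / λ = 0.69315 / 0.005786 ≈ 119.8 days.
Number of half-lives: n = 44.78/119.8 ≈ 0.3738.
Remaining = 722.3 × (1/2)^0.3738 = 722.3 × 0.77175 ≈ 557.43 dpm.

557 dpm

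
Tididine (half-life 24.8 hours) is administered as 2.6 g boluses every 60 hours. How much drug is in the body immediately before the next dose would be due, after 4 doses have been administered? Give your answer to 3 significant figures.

0.597 g

The 4 doses were given 240, 180, 120, 60 hours ago.
Total = 2.6·(1/2)^(240/24.8) + 2.6·(1/2)^(180/24.8) + 2.6·(1/2)^(120/24.8) + 2.6·(1/2)^(60/24.8)
      = 0.0031753 + 0.016985 + 0.090861 + 0.48604 ≈ 0.59706 g.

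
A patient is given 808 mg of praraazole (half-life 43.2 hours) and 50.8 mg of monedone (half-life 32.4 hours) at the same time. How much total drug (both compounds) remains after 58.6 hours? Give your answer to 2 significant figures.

praraazole: 808 × (1/2)^(58.6/43.2) = 808 × (1/2)^1.3565 ≈ 315.55 mg.
monedone: 50.8 × (1/2)^(58.6/32.4) = 50.8 × (1/2)^1.8086 ≈ 14.501 mg.
Total = 315.55 + 14.501 ≈ 330.05 mg.

330 mg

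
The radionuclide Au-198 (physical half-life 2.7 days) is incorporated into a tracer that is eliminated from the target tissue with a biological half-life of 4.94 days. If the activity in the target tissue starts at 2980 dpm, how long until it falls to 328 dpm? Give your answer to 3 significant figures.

5.56 days

1/t_eff = 1/t_phys + 1/t_biol = 1/2.7 + 1/4.94 = 0.5728 per day.
t_eff = 2.7 × 4.94 / (2.7 + 4.94) ≈ 1.7458 days.
n = log₂(2980/328) ≈ 3.1835; t = 3.1835 × 1.7458 ≈ 5.5579 days.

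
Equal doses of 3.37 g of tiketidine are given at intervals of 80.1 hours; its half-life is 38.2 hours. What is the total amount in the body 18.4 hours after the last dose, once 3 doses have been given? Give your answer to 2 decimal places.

The 3 doses were given 178.6, 98.5, 18.4 hours ago.
Total = 3.37·(1/2)^(178.6/38.2) + 3.37·(1/2)^(98.5/38.2) + 3.37·(1/2)^(18.4/38.2)
      = 0.13189 + 0.56417 + 2.4134 ≈ 3.1095 g.

3.11 g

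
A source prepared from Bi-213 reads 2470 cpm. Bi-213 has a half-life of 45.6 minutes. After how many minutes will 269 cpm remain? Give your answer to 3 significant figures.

146 minutes

Fraction remaining = 269/2470 ≈ 0.10891.
n = log₂(2470/269) = ln(9.1822)/ln 2 ≈ 3.1988 half-lives.
t = n × t½ = 3.1988 × 45.6 ≈ 145.87 minutes.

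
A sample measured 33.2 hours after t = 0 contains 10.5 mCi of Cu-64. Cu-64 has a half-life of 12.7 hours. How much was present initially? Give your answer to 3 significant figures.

64.3 mCi

Number of half-lives elapsed: n = 33.2/12.7 ≈ 2.6142.
A₀ = A × 2^n = 10.5 × 2^2.6142 = 10.5 × 6.1227 ≈ 64.289 mCi.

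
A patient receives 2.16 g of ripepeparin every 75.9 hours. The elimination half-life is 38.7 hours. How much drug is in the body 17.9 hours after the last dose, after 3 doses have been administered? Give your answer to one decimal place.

The 3 doses were given 169.7, 93.8, 17.9 hours ago.
Total = 2.16·(1/2)^(169.7/38.7) + 2.16·(1/2)^(93.8/38.7) + 2.16·(1/2)^(17.9/38.7)
      = 0.10338 + 0.40256 + 1.5675 ≈ 2.0735 g.

2.1 g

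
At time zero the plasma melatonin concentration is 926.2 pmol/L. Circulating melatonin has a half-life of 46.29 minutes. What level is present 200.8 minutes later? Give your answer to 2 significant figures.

46 pmol/L

Number of half-lives: n = 200.8/46.29 ≈ 4.3379.
Remaining = 926.2 × (1/2)^4.3379 = 926.2 × 0.049451 ≈ 45.801 pmol/L.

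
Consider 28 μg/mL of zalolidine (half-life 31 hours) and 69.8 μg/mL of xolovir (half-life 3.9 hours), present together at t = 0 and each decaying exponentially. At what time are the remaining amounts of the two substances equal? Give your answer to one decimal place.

5.9 hours

Set 28·(1/2)^(t/31) = 69.8·(1/2)^(t/3.9).
Taking log₂: log₂(28/69.8) = t·(1/31 − 1/3.9).
log₂(0.40115) = -1.3178; 1/31 − 1/3.9 = -0.22415.
t = -1.3178 / -0.22415 ≈ 5.879 hours.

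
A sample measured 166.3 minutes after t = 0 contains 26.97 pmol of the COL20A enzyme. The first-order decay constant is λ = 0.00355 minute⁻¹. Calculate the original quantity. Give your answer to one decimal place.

48.7 pmol

t½ = ln 2 / λ = 0.69315 / 0.00355 ≈ 195.25 minutes.
Number of half-lives elapsed: n = 166.3/195.25 ≈ 0.85172.
A₀ = A × 2^n = 26.97 × 2^0.85172 = 26.97 × 1.8046 ≈ 48.671 pmol.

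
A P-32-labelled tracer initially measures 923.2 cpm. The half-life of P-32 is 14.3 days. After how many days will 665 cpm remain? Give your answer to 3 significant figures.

Fraction remaining = 665/923.2 ≈ 0.72032.
n = log₂(923.2/665) = ln(1.3883)/ln 2 ≈ 0.47329 half-lives.
t = n × t½ = 0.47329 × 14.3 ≈ 6.768 days.

6.77 days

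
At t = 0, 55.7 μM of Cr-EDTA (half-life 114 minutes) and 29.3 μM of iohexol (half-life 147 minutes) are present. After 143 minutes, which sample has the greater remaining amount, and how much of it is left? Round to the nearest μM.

Cr-EDTA: 55.7 × (1/2)^1.2544 ≈ 23.348 μM.
iohexol: 29.3 × (1/2)^0.97279 ≈ 14.929 μM.
Cr-EDTA has more remaining, at ≈ 23.348 μM.

Cr-EDTA, 23 μM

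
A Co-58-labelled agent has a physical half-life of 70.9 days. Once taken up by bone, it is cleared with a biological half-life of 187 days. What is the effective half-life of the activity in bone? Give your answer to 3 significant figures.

1/t_eff = 1/t_phys + 1/t_biol = 1/70.9 + 1/187 = 0.019452 per day.
t_eff = 70.9 × 187 / (70.9 + 187) ≈ 51.409 days.

51.4 days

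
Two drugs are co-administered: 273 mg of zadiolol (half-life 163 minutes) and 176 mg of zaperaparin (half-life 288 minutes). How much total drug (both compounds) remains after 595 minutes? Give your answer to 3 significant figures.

63.8 mg

zadiolol: 273 × (1/2)^(595/163) = 273 × (1/2)^3.6503 ≈ 21.743 mg.
zaperaparin: 176 × (1/2)^(595/288) = 176 × (1/2)^2.066 ≈ 42.033 mg.
Total = 21.743 + 42.033 ≈ 63.776 mg.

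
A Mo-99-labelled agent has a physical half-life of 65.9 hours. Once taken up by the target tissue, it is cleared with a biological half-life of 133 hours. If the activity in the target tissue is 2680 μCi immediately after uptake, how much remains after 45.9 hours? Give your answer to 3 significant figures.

1300 μCi

1/t_eff = 1/t_phys + 1/t_biol = 1/65.9 + 1/133 = 0.022693 per hour.
t_eff = 65.9 × 133 / (65.9 + 133) ≈ 44.066 hours.
Remaining = 2680 × (1/2)^(45.9/44.066) = 2680 × (1/2)^1.0416 ≈ 1301.9 μCi.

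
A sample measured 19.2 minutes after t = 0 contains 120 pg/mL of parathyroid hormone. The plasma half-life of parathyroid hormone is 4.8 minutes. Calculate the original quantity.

Number of half-lives elapsed: n = 19.2/4.8 ≈ 4.
A₀ = A × 2^n = 120 × 2^4 = 120 × 16 ≈ 1920 pg/mL.

1920 pg/mL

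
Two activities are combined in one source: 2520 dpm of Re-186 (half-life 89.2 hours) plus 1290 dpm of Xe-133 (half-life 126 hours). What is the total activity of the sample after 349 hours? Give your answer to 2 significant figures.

360 dpm

Re-186: 2520 × (1/2)^(349/89.2) = 2520 × (1/2)^3.9126 ≈ 167.34 dpm.
Xe-133: 1290 × (1/2)^(349/126) = 1290 × (1/2)^2.7698 ≈ 189.14 dpm.
Total = 167.34 + 189.14 ≈ 356.48 dpm.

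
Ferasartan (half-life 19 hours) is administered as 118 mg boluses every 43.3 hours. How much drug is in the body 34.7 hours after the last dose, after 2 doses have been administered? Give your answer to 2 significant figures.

40 mg

The 2 doses were given 78, 34.7 hours ago.
Total = 118·(1/2)^(78/19) + 118·(1/2)^(34.7/19)
      = 6.8561 + 33.274 ≈ 40.13 mg.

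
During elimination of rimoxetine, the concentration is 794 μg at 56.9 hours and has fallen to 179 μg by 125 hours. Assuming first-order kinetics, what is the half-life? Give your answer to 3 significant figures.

Over Δt = 125 − 56.9 = 68.1 hours, the level fell by a factor of 794/179 ≈ 4.4358.
n = log₂(4.4358) ≈ 2.1492 half-lives, so t½ = 68.1/2.1492 ≈ 31.687 hours.

31.7 hours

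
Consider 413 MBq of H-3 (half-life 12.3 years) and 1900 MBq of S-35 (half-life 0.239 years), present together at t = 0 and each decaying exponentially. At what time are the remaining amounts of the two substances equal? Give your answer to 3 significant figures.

Set 413·(1/2)^(t/12.3) = 1900·(1/2)^(t/0.239).
Taking log₂: log₂(413/1900) = t·(1/12.3 − 1/0.239).
log₂(0.21737) = -2.2018; 1/12.3 − 1/0.239 = -4.1028.
t = -2.2018 / -4.1028 ≈ 0.53665 years.

0.537 years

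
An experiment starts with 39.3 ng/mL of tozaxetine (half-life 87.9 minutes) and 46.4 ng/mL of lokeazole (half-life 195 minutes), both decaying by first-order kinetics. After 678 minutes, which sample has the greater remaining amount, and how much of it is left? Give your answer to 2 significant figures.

lokeazole, 4.2 ng/mL

tozaxetine: 39.3 × (1/2)^7.7133 ≈ 0.18726 ng/mL.
lokeazole: 46.4 × (1/2)^3.4769 ≈ 4.1673 ng/mL.
Lokeazole has more remaining, at ≈ 4.1673 ng/mL.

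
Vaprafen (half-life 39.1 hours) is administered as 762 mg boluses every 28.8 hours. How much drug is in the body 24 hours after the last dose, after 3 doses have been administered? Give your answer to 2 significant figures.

980 mg

The 3 doses were given 81.6, 52.8, 24 hours ago.
Total = 762·(1/2)^(81.6/39.1) + 762·(1/2)^(52.8/39.1) + 762·(1/2)^(24/39.1)
      = 179.36 + 298.85 + 497.94 ≈ 976.15 mg.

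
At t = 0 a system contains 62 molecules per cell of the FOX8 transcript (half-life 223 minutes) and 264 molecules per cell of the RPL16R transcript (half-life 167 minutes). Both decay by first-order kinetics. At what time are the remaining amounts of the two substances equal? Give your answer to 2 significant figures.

Set 62·(1/2)^(t/223) = 264·(1/2)^(t/167).
Taking log₂: log₂(62/264) = t·(1/223 − 1/167).
log₂(0.23485) = -2.0902; 1/223 − 1/167 = -0.0015037.
t = -2.0902 / -0.0015037 ≈ 1390 minutes.

1400 minutes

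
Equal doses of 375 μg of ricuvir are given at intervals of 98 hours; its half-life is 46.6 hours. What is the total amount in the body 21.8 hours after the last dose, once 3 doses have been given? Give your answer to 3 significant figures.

349 μg

The 3 doses were given 217.8, 119.8, 21.8 hours ago.
Total = 375·(1/2)^(217.8/46.6) + 375·(1/2)^(119.8/46.6) + 375·(1/2)^(21.8/46.6)
      = 14.692 + 63.116 + 271.15 ≈ 348.96 μg.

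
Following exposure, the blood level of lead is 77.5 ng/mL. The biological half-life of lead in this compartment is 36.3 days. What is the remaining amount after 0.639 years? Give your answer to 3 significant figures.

0.902 ng/mL

Convert the elapsed time: 0.639 years = 233.235 days.
Number of half-lives: n = 233.235/36.3 ≈ 6.4252.
Remaining = 77.5 × (1/2)^6.4252 = 77.5 × 0.011636 ≈ 0.90182 ng/mL.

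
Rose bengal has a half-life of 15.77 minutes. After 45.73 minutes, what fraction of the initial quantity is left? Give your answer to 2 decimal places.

0.13

n = 45.73/15.77 ≈ 2.8998 half-lives.
Fraction remaining = (1/2)^2.8998 ≈ 0.13399.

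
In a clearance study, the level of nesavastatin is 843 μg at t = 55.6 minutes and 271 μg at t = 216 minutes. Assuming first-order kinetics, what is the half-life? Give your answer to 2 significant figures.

Over Δt = 216 − 55.6 = 160.4 minutes, the level fell by a factor of 843/271 ≈ 3.1107.
n = log₂(3.1107) ≈ 1.6372 half-lives, so t½ = 160.4/1.6372 ≈ 97.97 minutes.

98 minutes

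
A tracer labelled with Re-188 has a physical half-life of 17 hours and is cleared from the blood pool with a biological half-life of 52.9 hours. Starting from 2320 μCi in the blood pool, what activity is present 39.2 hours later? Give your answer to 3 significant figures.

281 μCi

1/t_eff = 1/t_phys + 1/t_biol = 1/17 + 1/52.9 = 0.077727 per hour.
t_eff = 17 × 52.9 / (17 + 52.9) ≈ 12.866 hours.
Remaining = 2320 × (1/2)^(39.2/12.866) = 2320 × (1/2)^3.0469 ≈ 280.72 μCi.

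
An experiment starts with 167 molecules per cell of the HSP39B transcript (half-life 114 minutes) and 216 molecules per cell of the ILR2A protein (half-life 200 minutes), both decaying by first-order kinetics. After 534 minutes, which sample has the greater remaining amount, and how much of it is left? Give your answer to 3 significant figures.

HSP39B transcript: 167 × (1/2)^4.6842 ≈ 6.4957 molecules per cell.
ILR2A protein: 216 × (1/2)^2.67 ≈ 33.939 molecules per cell.
ILR2A protein has more remaining, at ≈ 33.939 molecules per cell.

ILR2A protein, 33.9 molecules per cell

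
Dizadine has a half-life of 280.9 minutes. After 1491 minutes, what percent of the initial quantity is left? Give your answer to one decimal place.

n = 1491/280.9 ≈ 5.3079 half-lives.
Fraction remaining = (1/2)^5.3079 ≈ 0.025244, i.e. 2.5244%.

2.5%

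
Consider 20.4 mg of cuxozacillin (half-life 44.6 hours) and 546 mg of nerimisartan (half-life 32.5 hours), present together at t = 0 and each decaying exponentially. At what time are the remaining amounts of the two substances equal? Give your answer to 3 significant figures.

Set 20.4·(1/2)^(t/44.6) = 546·(1/2)^(t/32.5).
Taking log₂: log₂(20.4/546) = t·(1/44.6 − 1/32.5).
log₂(0.037363) = -4.7423; 1/44.6 − 1/32.5 = -0.0083477.
t = -4.7423 / -0.0083477 ≈ 568.09 hours.

568 hours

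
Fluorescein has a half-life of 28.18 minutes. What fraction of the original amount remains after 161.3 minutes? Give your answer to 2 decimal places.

n = 161.3/28.18 ≈ 5.7239 half-lives.
Fraction remaining = (1/2)^5.7239 ≈ 0.01892.

0.02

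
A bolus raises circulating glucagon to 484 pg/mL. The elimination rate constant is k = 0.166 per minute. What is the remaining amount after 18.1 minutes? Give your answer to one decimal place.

24.0 pg/mL

t½ = ln 2 / k = 0.69315 / 0.166 ≈ 4.1756 minutes.
Number of half-lives: n = 18.1/4.1756 ≈ 4.3347.
Remaining = 484 × (1/2)^4.3347 = 484 × 0.049559 ≈ 23.986 pg/mL.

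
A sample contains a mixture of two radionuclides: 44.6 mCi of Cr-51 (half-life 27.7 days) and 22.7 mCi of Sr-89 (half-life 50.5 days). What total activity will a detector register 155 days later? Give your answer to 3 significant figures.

Cr-51: 44.6 × (1/2)^(155/27.7) = 44.6 × (1/2)^5.5957 ≈ 0.9223 mCi.
Sr-89: 22.7 × (1/2)^(155/50.5) = 22.7 × (1/2)^3.0693 ≈ 2.7044 mCi.
Total = 0.9223 + 2.7044 ≈ 3.6267 mCi.

3.63 mCi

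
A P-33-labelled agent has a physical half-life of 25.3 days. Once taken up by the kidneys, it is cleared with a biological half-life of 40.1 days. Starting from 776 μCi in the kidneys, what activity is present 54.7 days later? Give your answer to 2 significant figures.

1/t_eff = 1/t_phys + 1/t_biol = 1/25.3 + 1/40.1 = 0.064463 per day.
t_eff = 25.3 × 40.1 / (25.3 + 40.1) ≈ 15.513 days.
Remaining = 776 × (1/2)^(54.7/15.513) = 776 × (1/2)^3.5261 ≈ 67.358 μCi.

67 μCi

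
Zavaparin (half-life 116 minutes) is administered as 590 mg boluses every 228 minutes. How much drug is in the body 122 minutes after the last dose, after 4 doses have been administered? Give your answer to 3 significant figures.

381 mg

The 4 doses were given 806, 578, 350, 122 minutes ago.
Total = 590·(1/2)^(806/116) + 590·(1/2)^(578/116) + 590·(1/2)^(350/116) + 590·(1/2)^(122/116)
      = 4.7776 + 18.659 + 72.874 + 284.61 ≈ 380.92 mg.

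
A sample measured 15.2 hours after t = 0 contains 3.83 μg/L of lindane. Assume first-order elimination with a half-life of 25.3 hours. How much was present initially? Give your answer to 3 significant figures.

Number of half-lives elapsed: n = 15.2/25.3 ≈ 0.60079.
A₀ = A × 2^n = 3.83 × 2^0.60079 = 3.83 × 1.5165 ≈ 5.8084 μg/L.

5.81 μg/L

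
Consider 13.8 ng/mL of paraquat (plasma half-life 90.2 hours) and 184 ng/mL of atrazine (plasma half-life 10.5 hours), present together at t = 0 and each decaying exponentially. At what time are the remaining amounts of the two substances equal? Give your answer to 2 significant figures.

44 hours

Set 13.8·(1/2)^(t/90.2) = 184·(1/2)^(t/10.5).
Taking log₂: log₂(13.8/184) = t·(1/90.2 − 1/10.5).
log₂(0.075) = -3.737; 1/90.2 − 1/10.5 = -0.084152.
t = -3.737 / -0.084152 ≈ 44.408 hours.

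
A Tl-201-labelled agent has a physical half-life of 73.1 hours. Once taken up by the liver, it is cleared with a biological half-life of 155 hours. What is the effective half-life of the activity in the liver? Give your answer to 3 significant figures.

49.7 hours

1/t_eff = 1/t_phys + 1/t_biol = 1/73.1 + 1/155 = 0.020132 per hour.
t_eff = 73.1 × 155 / (73.1 + 155) ≈ 49.673 hours.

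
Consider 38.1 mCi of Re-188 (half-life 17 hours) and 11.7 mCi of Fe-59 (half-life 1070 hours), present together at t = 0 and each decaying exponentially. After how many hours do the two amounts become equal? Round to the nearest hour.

29 hours

Set 38.1·(1/2)^(t/17) = 11.7·(1/2)^(t/1070).
Taking log₂: log₂(38.1/11.7) = t·(1/17 − 1/1070).
log₂(3.2564) = 1.7033; 1/17 − 1/1070 = 0.057889.
t = 1.7033 / 0.057889 ≈ 29.423 hours.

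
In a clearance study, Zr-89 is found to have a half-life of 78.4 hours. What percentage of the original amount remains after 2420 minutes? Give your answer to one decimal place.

70.0%

2420 minutes = 40.3333 hours.
n = 40.3333/78.4 ≈ 0.51446 half-lives.
Fraction remaining = (1/2)^0.51446 ≈ 0.70006, i.e. 70.006%.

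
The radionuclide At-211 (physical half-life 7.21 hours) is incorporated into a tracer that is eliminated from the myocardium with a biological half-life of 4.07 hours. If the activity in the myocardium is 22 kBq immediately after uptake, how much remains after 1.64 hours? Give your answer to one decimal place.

1/t_eff = 1/t_phys + 1/t_biol = 1/7.21 + 1/4.07 = 0.3844 per hour.
t_eff = 7.21 × 4.07 / (7.21 + 4.07) ≈ 2.6015 hours.
Remaining = 22 × (1/2)^(1.64/2.6015) = 22 × (1/2)^0.63041 ≈ 14.212 kBq.

14.2 kBq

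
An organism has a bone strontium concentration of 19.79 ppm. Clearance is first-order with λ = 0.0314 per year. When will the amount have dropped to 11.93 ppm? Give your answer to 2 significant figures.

t½ = ln 2 / λ = 0.69315 / 0.0314 ≈ 22.075 years.
Fraction remaining = 11.93/19.79 ≈ 0.60283.
n = log₂(19.79/11.93) = ln(1.6588)/ln 2 ≈ 0.73018 half-lives.
t = n × t½ = 0.73018 × 22.075 ≈ 16.118 years.

16 years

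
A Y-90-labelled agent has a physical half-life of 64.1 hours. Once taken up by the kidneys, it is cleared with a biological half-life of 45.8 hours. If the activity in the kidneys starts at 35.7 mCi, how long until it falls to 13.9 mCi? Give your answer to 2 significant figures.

36 hours

1/t_eff = 1/t_phys + 1/t_biol = 1/64.1 + 1/45.8 = 0.037435 per hour.
t_eff = 64.1 × 45.8 / (64.1 + 45.8) ≈ 26.713 hours.
n = log₂(35.7/13.9) ≈ 1.3608; t = 1.3608 × 26.713 ≈ 36.352 hours.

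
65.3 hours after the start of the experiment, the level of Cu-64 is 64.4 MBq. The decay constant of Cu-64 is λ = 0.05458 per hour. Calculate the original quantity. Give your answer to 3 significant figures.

t½ = ln 2 / λ = 0.69315 / 0.05458 ≈ 12.7 hours.
Number of half-lives elapsed: n = 65.3/12.7 ≈ 5.1419.
A₀ = A × 2^n = 64.4 × 2^5.1419 = 64.4 × 35.307 ≈ 2273.8 MBq.

2270 MBq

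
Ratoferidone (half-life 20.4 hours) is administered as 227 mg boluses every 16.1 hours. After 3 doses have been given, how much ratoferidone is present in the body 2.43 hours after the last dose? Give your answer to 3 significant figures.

The 3 doses were given 34.63, 18.53, 2.43 hours ago.
Total = 227·(1/2)^(34.63/20.4) + 227·(1/2)^(18.53/20.4) + 227·(1/2)^(2.43/20.4)
      = 69.986 + 120.95 + 209.01 ≈ 399.94 mg.

400 mg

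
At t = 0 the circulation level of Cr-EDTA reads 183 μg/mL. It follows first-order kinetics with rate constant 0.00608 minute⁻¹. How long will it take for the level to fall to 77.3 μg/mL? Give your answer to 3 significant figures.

142 minutes

t½ = ln 2 / λ = 0.69315 / 0.00608 ≈ 114 minutes.
Fraction remaining = 77.3/183 ≈ 0.4224.
n = log₂(183/77.3) = ln(2.3674)/ln 2 ≈ 1.2433 half-lives.
t = n × t½ = 1.2433 × 114 ≈ 141.74 minutes.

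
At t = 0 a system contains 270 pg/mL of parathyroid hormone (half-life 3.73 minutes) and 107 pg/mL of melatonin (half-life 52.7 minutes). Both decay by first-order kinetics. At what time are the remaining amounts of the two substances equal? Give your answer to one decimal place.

Set 270·(1/2)^(t/3.73) = 107·(1/2)^(t/52.7).
Taking log₂: log₂(270/107) = t·(1/3.73 − 1/52.7).
log₂(2.5234) = 1.3353; 1/3.73 − 1/52.7 = 0.24912.
t = 1.3353 / 0.24912 ≈ 5.3602 minutes.

5.4 minutes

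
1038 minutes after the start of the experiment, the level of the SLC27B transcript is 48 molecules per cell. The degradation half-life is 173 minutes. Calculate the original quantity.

3072 molecules per cell

Number of half-lives elapsed: n = 1038/173 ≈ 6.
A₀ = A × 2^n = 48 × 2^6 = 48 × 64 ≈ 3072 molecules per cell.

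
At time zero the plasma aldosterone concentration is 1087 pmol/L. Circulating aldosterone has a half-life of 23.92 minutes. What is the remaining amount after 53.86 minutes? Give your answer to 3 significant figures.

228 pmol/L

Number of half-lives: n = 53.86/23.92 ≈ 2.2517.
Remaining = 1087 × (1/2)^2.2517 = 1087 × 0.20998 ≈ 228.25 pmol/L.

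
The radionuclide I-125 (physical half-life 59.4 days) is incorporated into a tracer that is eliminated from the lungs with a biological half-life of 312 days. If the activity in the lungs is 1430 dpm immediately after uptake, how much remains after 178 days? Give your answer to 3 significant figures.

121 dpm

1/t_eff = 1/t_phys + 1/t_biol = 1/59.4 + 1/312 = 0.02004 per day.
t_eff = 59.4 × 312 / (59.4 + 312) ≈ 49.9 days.
Remaining = 1430 × (1/2)^(178/49.9) = 1430 × (1/2)^3.5671 ≈ 120.65 dpm.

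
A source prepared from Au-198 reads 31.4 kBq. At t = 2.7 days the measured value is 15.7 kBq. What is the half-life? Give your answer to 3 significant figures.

A/A₀ = 15.7/31.4 ≈ 0.5.
n = log₂(2) ≈ 1 half-life elapsed in 2.7 days.
t½ = 2.7/1 ≈ 2.7 days.

2.70 days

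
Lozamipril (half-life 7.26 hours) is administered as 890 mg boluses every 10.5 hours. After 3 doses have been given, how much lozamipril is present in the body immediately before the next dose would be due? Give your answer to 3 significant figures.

The 3 doses were given 31.5, 21, 10.5 hours ago.
Total = 890·(1/2)^(31.5/7.26) + 890·(1/2)^(21/7.26) + 890·(1/2)^(10.5/7.26)
      = 43.981 + 119.85 + 326.6 ≈ 490.43 mg.

490 mg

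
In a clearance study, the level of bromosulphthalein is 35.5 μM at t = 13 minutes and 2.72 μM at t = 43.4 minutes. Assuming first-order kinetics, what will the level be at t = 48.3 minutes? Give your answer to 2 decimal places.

Over Δt = 43.4 − 13 = 30.4 minutes, the level fell by a factor of 35.5/2.72 ≈ 13.051.
n = log₂(13.051) ≈ 3.7061 half-lives, so t½ = 30.4/3.7061 ≈ 8.2026 minutes.
From t = 43.4 to t = 48.3: 2.72 × (1/2)^((48.3−43.4)/8.2026) ≈ 1.7978 μM.

1.80 μM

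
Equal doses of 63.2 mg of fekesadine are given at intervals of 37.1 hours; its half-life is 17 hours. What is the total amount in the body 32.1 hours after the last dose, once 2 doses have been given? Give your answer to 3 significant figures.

20.8 mg

The 2 doses were given 69.2, 32.1 hours ago.
Total = 63.2·(1/2)^(69.2/17) + 63.2·(1/2)^(32.1/17)
      = 3.7614 + 17.073 ≈ 20.834 mg.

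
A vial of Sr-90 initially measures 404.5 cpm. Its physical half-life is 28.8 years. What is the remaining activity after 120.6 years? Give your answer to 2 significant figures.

22 cpm

Number of half-lives: n = 120.6/28.8 ≈ 4.1875.
Remaining = 404.5 × (1/2)^4.1875 = 404.5 × 0.054883 ≈ 22.2 cpm.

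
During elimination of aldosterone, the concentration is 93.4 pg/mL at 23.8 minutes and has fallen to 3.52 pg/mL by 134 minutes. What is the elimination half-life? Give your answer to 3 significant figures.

23.3 minutes

Over Δt = 134 − 23.8 = 110.2 minutes, the level fell by a factor of 93.4/3.52 ≈ 26.534.
n = log₂(26.534) ≈ 4.7298 half-lives, so t½ = 110.2/4.7298 ≈ 23.299 minutes.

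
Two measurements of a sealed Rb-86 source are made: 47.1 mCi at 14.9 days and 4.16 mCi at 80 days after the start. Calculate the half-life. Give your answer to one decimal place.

Over Δt = 80 − 14.9 = 65.1 days, the level fell by a factor of 47.1/4.16 ≈ 11.322.
n = log₂(11.322) ≈ 3.5011 half-lives, so t½ = 65.1/3.5011 ≈ 18.594 days.

18.6 days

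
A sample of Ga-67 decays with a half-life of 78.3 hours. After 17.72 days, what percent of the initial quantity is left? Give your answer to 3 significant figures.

2.32%

17.72 days = 425.28 hours.
n = 425.28/78.3 ≈ 5.4314 half-lives.
Fraction remaining = (1/2)^5.4314 ≈ 0.023173, i.e. 2.3173%.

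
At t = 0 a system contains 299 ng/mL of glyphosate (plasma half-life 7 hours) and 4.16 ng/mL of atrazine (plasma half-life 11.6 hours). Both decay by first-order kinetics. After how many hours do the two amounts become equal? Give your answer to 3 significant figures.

109 hours

Set 299·(1/2)^(t/7) = 4.16·(1/2)^(t/11.6).
Taking log₂: log₂(299/4.16) = t·(1/7 − 1/11.6).
log₂(71.875) = 6.1674; 1/7 − 1/11.6 = 0.05665.
t = 6.1674 / 0.05665 ≈ 108.87 hours.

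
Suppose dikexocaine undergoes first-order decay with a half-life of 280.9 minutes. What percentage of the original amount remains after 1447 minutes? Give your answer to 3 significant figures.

n = 1447/280.9 ≈ 5.1513 half-lives.
Fraction remaining = (1/2)^5.1513 ≈ 0.028139, i.e. 2.8139%.

2.81%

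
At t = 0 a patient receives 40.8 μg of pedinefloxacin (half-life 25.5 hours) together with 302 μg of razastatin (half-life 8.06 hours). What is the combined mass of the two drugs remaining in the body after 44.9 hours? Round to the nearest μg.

pedinefloxacin: 40.8 × (1/2)^(44.9/25.5) = 40.8 × (1/2)^1.7608 ≈ 12.04 μg.
razastatin: 302 × (1/2)^(44.9/8.06) = 302 × (1/2)^5.5707 ≈ 6.3541 μg.
Total = 12.04 + 6.3541 ≈ 18.394 μg.

18 μg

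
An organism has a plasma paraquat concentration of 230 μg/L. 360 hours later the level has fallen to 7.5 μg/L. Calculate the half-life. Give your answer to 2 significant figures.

A/A₀ = 7.5/230 ≈ 0.032609.
n = log₂(30.667) ≈ 4.9386 half-lives elapsed in 360 hours.
t½ = 360/4.9386 ≈ 72.895 hours.

73 hours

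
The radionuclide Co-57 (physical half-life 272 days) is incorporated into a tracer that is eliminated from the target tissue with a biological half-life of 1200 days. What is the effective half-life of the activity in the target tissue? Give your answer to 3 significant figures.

222 days

1/t_eff = 1/t_phys + 1/t_biol = 1/272 + 1/1200 = 0.0045098 per day.
t_eff = 272 × 1200 / (272 + 1200) ≈ 221.74 days.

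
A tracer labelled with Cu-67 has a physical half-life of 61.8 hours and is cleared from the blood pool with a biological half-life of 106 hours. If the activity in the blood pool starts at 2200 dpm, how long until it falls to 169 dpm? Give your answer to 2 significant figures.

140 hours

1/t_eff = 1/t_phys + 1/t_biol = 1/61.8 + 1/106 = 0.025615 per hour.
t_eff = 61.8 × 106 / (61.8 + 106) ≈ 39.039 hours.
n = log₂(2200/169) ≈ 3.7024; t = 3.7024 × 39.039 ≈ 144.54 hours.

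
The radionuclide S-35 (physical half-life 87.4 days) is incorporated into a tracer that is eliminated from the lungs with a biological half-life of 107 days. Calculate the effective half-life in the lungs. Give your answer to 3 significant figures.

1/t_eff = 1/t_phys + 1/t_biol = 1/87.4 + 1/107 = 0.020787 per day.
t_eff = 87.4 × 107 / (87.4 + 107) ≈ 48.106 days.

48.1 days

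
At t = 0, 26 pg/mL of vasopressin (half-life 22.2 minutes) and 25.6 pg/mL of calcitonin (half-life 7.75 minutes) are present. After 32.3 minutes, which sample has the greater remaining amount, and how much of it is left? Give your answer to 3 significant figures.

vasopressin: 26 × (1/2)^1.455 ≈ 9.4839 pg/mL.
calcitonin: 25.6 × (1/2)^4.1677 ≈ 1.4244 pg/mL.
Vasopressin has more remaining, at ≈ 9.4839 pg/mL.

vasopressin, 9.48 pg/mL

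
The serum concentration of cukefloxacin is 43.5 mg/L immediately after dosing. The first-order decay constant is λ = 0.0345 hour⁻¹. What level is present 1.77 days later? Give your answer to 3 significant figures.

t½ = ln 2 / λ = 0.69315 / 0.0345 ≈ 20.091 hours.
Convert the elapsed time: 1.77 days = 42.48 hours.
Number of half-lives: n = 42.48/20.091 ≈ 2.1144.
Remaining = 43.5 × (1/2)^2.1144 = 43.5 × 0.23095 ≈ 10.046 mg/L.

10.0 mg/L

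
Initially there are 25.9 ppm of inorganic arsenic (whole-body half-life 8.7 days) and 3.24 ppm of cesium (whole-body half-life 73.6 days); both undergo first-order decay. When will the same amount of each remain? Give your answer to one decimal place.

29.6 days

Set 25.9·(1/2)^(t/8.7) = 3.24·(1/2)^(t/73.6).
Taking log₂: log₂(25.9/3.24) = t·(1/8.7 − 1/73.6).
log₂(7.9938) = 2.9989; 1/8.7 − 1/73.6 = 0.10136.
t = 2.9989 / 0.10136 ≈ 29.588 days.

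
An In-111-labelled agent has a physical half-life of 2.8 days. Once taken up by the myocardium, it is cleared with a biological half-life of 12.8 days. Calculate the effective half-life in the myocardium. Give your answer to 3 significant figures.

1/t_eff = 1/t_phys + 1/t_biol = 1/2.8 + 1/12.8 = 0.43527 per day.
t_eff = 2.8 × 12.8 / (2.8 + 12.8) ≈ 2.2974 days.

2.30 days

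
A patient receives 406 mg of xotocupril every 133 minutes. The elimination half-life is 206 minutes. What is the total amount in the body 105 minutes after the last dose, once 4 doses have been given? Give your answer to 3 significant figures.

658 mg

The 4 doses were given 504, 371, 238, 105 minutes ago.
Total = 406·(1/2)^(504/206) + 406·(1/2)^(371/206) + 406·(1/2)^(238/206) + 406·(1/2)^(105/206)
      = 74.478 + 116.51 + 182.28 + 285.16 ≈ 658.43 mg.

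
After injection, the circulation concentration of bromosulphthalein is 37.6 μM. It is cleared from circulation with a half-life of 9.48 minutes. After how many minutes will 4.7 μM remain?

4.7/37.6 = 1/8, so 3 half-lives have elapsed.
t = 3 × 9.48 = 28.44 minutes.

28.44 minutes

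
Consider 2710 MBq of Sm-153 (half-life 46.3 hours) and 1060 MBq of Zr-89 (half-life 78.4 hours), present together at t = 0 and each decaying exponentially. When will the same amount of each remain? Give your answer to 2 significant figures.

Set 2710·(1/2)^(t/46.3) = 1060·(1/2)^(t/78.4).
Taking log₂: log₂(2710/1060) = t·(1/46.3 − 1/78.4).
log₂(2.5566) = 1.3542; 1/46.3 − 1/78.4 = 0.0088432.
t = 1.3542 / 0.0088432 ≈ 153.14 hours.

150 hours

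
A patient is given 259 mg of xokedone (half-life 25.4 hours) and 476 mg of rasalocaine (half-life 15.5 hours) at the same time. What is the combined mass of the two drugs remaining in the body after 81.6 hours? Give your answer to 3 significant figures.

xokedone: 259 × (1/2)^(81.6/25.4) = 259 × (1/2)^3.2126 ≈ 27.939 mg.
rasalocaine: 476 × (1/2)^(81.6/15.5) = 476 × (1/2)^5.2645 ≈ 12.383 mg.
Total = 27.939 + 12.383 ≈ 40.322 mg.

40.3 mg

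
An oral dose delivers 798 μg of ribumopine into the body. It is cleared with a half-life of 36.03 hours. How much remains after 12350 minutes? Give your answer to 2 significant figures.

15 μg

Convert the elapsed time: 12350 minutes = 205.833 hours.
Number of half-lives: n = 205.833/36.03 ≈ 5.7128.
Remaining = 798 × (1/2)^5.7128 = 798 × 0.019066 ≈ 15.215 μg.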